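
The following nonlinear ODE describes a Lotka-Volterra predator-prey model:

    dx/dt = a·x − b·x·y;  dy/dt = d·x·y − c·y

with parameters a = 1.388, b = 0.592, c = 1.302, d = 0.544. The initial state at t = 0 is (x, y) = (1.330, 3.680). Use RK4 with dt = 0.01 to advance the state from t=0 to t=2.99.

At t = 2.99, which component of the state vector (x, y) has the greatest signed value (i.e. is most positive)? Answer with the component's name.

largest component: x

t=0.000: state=(1.330, 3.680)
step 1 (dt=0.01): k1=(-1.051, -2.129), k2=(-1.039, -2.133), k3=(-1.039, -2.133), k4=(-1.027, -2.137); state += dt/6·(k1+2k2+2k3+k4)
t=0.010: state=(1.320, 3.659)
t=0.020: state=(1.309, 3.637)
t=0.030: state=(1.300, 3.616)
continuing one RK4 step at a time; state shown every 10 steps (Δt=0.1):
t=0.100: state=(1.237, 3.464)
t=0.200: state=(1.165, 3.246)
t=0.300: state=(1.111, 3.032)
t=0.400: state=(1.074, 2.824)
t=0.500: state=(1.050, 2.627)
t=0.600: state=(1.038, 2.441)
t=0.700: state=(1.038, 2.267)
t=0.800: state=(1.048, 2.106)
t=0.900: state=(1.067, 1.959)
t=1.000: state=(1.096, 1.824)
t=1.100: state=(1.135, 1.701)
t=1.200: state=(1.183, 1.591)
t=1.300: state=(1.240, 1.492)
t=1.400: state=(1.308, 1.403)
t=1.500: state=(1.386, 1.326)
t=1.600: state=(1.476, 1.258)
t=1.700: state=(1.576, 1.200)
t=1.800: state=(1.689, 1.151)
t=1.900: state=(1.815, 1.112)
t=2.000: state=(1.955, 1.081)
t=2.100: state=(2.108, 1.060)
t=2.200: state=(2.275, 1.049)
t=2.300: state=(2.457, 1.047)
t=2.400: state=(2.653, 1.056)
t=2.500: state=(2.861, 1.077)
t=2.600: state=(3.081, 1.111)
t=2.700: state=(3.310, 1.161)
t=2.800: state=(3.544, 1.228)
t=2.900: state=(3.776, 1.316)
t=2.990: state=(3.979, 1.415)
compare at T: x=3.979, y=1.415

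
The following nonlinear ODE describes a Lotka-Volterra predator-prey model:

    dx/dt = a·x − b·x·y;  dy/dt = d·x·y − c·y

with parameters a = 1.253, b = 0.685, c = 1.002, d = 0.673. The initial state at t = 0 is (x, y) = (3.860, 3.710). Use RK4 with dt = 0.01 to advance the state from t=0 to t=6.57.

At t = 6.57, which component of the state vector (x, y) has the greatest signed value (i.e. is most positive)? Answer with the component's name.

t=0.000: state=(3.860, 3.710)
step 1 (dt=0.01): k1=(-4.973, 5.920), k2=(-5.019, 5.905), k3=(-5.018, 5.904), k4=(-5.062, 5.887); state += dt/6·(k1+2k2+2k3+k4)
t=0.010: state=(3.810, 3.769)
t=0.020: state=(3.759, 3.828)
t=0.030: state=(3.707, 3.886)
continuing one RK4 step at a time; state shown every 25 steps (Δt=0.25):
t=0.250: state=(2.495, 4.934)
t=0.500: state=(1.403, 5.294)
t=0.750: state=(0.794, 4.929)
t=1.000: state=(0.493, 4.263)
t=1.250: state=(0.346, 3.556)
t=1.500: state=(0.272, 2.913)
t=1.750: state=(0.237, 2.366)
t=2.000: state=(0.225, 1.914)
t=2.250: state=(0.229, 1.548)
t=2.500: state=(0.247, 1.254)
t=2.750: state=(0.278, 1.020)
t=3.000: state=(0.325, 0.835)
t=3.250: state=(0.390, 0.690)
t=3.500: state=(0.479, 0.578)
t=3.750: state=(0.598, 0.492)
t=4.000: state=(0.756, 0.429)
t=4.250: state=(0.965, 0.386)
t=4.500: state=(1.239, 0.361)
t=4.750: state=(1.594, 0.356)
t=5.000: state=(2.048, 0.376)
t=5.250: state=(2.616, 0.433)
t=5.500: state=(3.293, 0.553)
t=5.750: state=(4.022, 0.797)
t=6.000: state=(4.625, 1.288)
t=6.250: state=(4.719, 2.224)
t=6.500: state=(3.927, 3.629)
t=6.570: state=(3.567, 4.037)
compare at T: x=3.567, y=4.037

largest component: y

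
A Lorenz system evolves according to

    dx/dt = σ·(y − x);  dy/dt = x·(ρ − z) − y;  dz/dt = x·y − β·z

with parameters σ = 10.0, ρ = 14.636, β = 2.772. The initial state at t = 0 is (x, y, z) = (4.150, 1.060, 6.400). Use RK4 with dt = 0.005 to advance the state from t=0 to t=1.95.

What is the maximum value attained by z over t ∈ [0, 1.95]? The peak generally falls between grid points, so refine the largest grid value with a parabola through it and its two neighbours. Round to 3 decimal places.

max z = 19.670

t=0.000: state=(4.150, 1.060, 6.400)
step 1 (dt=0.005): k1=(-30.900, 33.119, -13.342), k2=(-29.300, 32.536, -12.994), k3=(-29.354, 32.567, -12.998), k4=(-27.804, 32.008, -12.665); state += dt/6·(k1+2k2+2k3+k4)
t=0.005: state=(4.003, 1.223, 6.335)
t=0.010: state=(3.872, 1.380, 6.273)
t=0.015: state=(3.754, 1.533, 6.214)
continuing one RK4 step at a time; state shown every 20 steps (Δt=0.1):
t=0.100: state=(3.229, 3.769, 5.582)
t=0.200: state=(4.589, 6.651, 5.996)
t=0.300: state=(7.161, 10.073, 8.938)
t=0.400: state=(9.672, 11.218, 15.098)
t=0.500: state=(9.357, 7.174, 19.545)
t=0.600: state=(6.292, 3.019, 18.162)
t=0.700: state=(3.670, 1.836, 14.712)
t=0.800: state=(2.560, 2.074, 11.642)
t=0.900: state=(2.521, 2.870, 9.352)
t=1.000: state=(3.207, 4.231, 7.965)
t=1.100: state=(4.591, 6.345, 7.840)
t=1.200: state=(6.653, 8.919, 9.764)
t=1.300: state=(8.668, 10.088, 14.055)
t=1.400: state=(8.874, 7.764, 17.827)
t=1.500: state=(6.878, 4.418, 17.664)
t=1.600: state=(4.685, 2.966, 15.138)
t=1.700: state=(3.559, 2.997, 12.486)
t=1.800: state=(3.458, 3.770, 10.468)
t=1.900: state=(4.124, 5.128, 9.391)
t=1.950: state=(4.705, 6.018, 9.325)
largest grid value and its neighbours: z(0.515)=19.66321, z(0.520)=19.67008, z(0.525)=19.66154
parabola through these three points peaks at t≈0.520 with z≈19.67011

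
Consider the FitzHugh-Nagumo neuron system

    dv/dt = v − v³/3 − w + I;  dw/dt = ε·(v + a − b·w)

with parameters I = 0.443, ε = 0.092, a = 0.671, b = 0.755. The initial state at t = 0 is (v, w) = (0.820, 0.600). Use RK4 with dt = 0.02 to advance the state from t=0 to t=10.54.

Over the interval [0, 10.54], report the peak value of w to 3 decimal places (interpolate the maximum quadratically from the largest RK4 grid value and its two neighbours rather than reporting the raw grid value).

max w = 1.371

t=0.000: state=(0.820, 0.600)
step 1 (dt=0.02): k1=(0.479, 0.095), k2=(0.480, 0.096), k3=(0.480, 0.096), k4=(0.480, 0.096); state += dt/6·(k1+2k2+2k3+k4)
t=0.020: state=(0.830, 0.602)
t=0.040: state=(0.839, 0.604)
t=0.060: state=(0.849, 0.606)
continuing one RK4 step at a time; state shown every 25 steps (Δt=0.5):
t=0.500: state=(1.058, 0.652)
t=1.000: state=(1.256, 0.713)
t=1.500: state=(1.379, 0.779)
t=2.000: state=(1.432, 0.846)
t=2.500: state=(1.437, 0.913)
t=3.000: state=(1.415, 0.977)
t=3.500: state=(1.377, 1.037)
t=4.000: state=(1.329, 1.093)
t=4.500: state=(1.274, 1.145)
t=5.000: state=(1.212, 1.192)
t=5.500: state=(1.143, 1.235)
t=6.000: state=(1.064, 1.273)
t=6.500: state=(0.974, 1.306)
t=7.000: state=(0.865, 1.334)
t=7.500: state=(0.728, 1.355)
t=8.000: state=(0.544, 1.368)
t=8.500: state=(0.277, 1.370)
t=9.000: state=(-0.143, 1.357)
t=9.500: state=(-0.794, 1.321)
t=10.000: state=(-1.510, 1.254)
t=10.500: state=(-1.884, 1.163)
t=10.540: state=(-1.898, 1.155)
largest grid value and its neighbours: w(8.340)=1.37074, w(8.360)=1.37075, w(8.380)=1.37073
parabola through these three points peaks at t≈8.359 with w≈1.37075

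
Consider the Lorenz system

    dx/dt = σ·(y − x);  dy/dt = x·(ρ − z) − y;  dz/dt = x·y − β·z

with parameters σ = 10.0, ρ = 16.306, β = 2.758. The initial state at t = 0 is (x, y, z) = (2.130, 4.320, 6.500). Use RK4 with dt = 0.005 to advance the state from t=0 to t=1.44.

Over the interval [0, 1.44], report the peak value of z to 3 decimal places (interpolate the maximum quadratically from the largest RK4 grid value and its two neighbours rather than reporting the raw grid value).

t=0.000: state=(2.130, 4.320, 6.500)
step 1 (dt=0.005): k1=(21.900, 16.567, -8.725), k2=(21.767, 17.110, -8.338), k3=(21.784, 17.103, -8.339), k4=(21.666, 17.643, -7.948); state += dt/6·(k1+2k2+2k3+k4)
t=0.005: state=(2.239, 4.406, 6.458)
t=0.010: state=(2.347, 4.496, 6.421)
t=0.015: state=(2.454, 4.593, 6.387)
continuing one RK4 step at a time; state shown every 10 steps (Δt=0.05):
t=0.050: state=(3.207, 5.408, 6.272)
t=0.100: state=(4.393, 6.979, 6.567)
t=0.150: state=(5.818, 8.936, 7.626)
t=0.200: state=(7.486, 10.982, 9.765)
t=0.250: state=(9.207, 12.436, 13.139)
t=0.300: state=(10.522, 12.340, 17.273)
t=0.350: state=(10.847, 10.227, 20.797)
t=0.400: state=(9.916, 6.945, 22.325)
t=0.450: state=(8.091, 4.015, 21.734)
t=0.500: state=(6.068, 2.228, 19.936)
t=0.550: state=(4.367, 1.459, 17.799)
t=0.600: state=(3.175, 1.298, 15.739)
t=0.650: state=(2.459, 1.436, 13.887)
t=0.700: state=(2.114, 1.722, 12.263)
t=0.750: state=(2.040, 2.116, 10.867)
t=0.800: state=(2.175, 2.630, 9.699)
t=0.850: state=(2.492, 3.306, 8.772)
t=0.900: state=(2.994, 4.196, 8.121)
t=0.950: state=(3.704, 5.353, 7.821)
t=1.000: state=(4.652, 6.804, 8.001)
t=1.050: state=(5.854, 8.497, 8.854)
t=1.100: state=(7.263, 10.198, 10.599)
t=1.150: state=(8.703, 11.407, 13.312)
t=1.200: state=(9.823, 11.444, 16.625)
t=1.250: state=(10.191, 9.954, 19.572)
t=1.300: state=(9.578, 7.439, 21.108)
t=1.350: state=(8.192, 4.964, 20.954)
t=1.400: state=(6.529, 3.259, 19.643)
t=1.440: state=(5.307, 2.516, 18.228)
largest grid value and its neighbours: z(0.405)=22.35095, z(0.410)=22.35505, z(0.415)=22.33858
parabola through these three points peaks at t≈0.408 with z≈22.35598

max z = 22.356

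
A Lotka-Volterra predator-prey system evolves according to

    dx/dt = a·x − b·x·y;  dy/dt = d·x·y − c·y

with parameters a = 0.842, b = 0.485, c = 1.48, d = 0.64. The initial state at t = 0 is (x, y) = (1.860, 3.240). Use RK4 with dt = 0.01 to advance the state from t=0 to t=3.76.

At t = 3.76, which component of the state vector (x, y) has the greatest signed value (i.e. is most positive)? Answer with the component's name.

t=0.000: state=(1.860, 3.240)
step 1 (dt=0.01): k1=(-1.357, -0.938), k2=(-1.348, -0.951), k3=(-1.347, -0.951), k4=(-1.338, -0.963); state += dt/6·(k1+2k2+2k3+k4)
t=0.010: state=(1.847, 3.230)
t=0.020: state=(1.833, 3.221)
t=0.030: state=(1.820, 3.211)
continuing one RK4 step at a time; state shown every 20 steps (Δt=0.2):
t=0.200: state=(1.625, 3.010)
t=0.400: state=(1.455, 2.725)
t=0.600: state=(1.342, 2.422)
t=0.800: state=(1.274, 2.129)
t=1.000: state=(1.242, 1.860)
t=1.200: state=(1.242, 1.621)
t=1.400: state=(1.269, 1.416)
t=1.600: state=(1.320, 1.242)
t=1.800: state=(1.395, 1.099)
t=2.000: state=(1.493, 0.983)
t=2.200: state=(1.613, 0.892)
t=2.400: state=(1.757, 0.823)
t=2.600: state=(1.925, 0.775)
t=2.800: state=(2.116, 0.746)
t=3.000: state=(2.331, 0.737)
t=3.200: state=(2.567, 0.750)
t=3.400: state=(2.820, 0.787)
t=3.600: state=(3.082, 0.855)
t=3.760: state=(3.291, 0.935)
compare at T: x=3.291, y=0.935

largest component: x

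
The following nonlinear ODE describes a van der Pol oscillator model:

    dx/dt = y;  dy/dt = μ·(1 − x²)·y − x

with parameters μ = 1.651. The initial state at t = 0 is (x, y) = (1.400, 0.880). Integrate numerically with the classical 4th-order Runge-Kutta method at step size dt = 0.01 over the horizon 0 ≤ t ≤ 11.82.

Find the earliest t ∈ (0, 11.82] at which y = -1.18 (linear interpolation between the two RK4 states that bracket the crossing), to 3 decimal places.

t = 1.718

t=0.000: state=(1.400, 0.880)
step 1 (dt=0.01): k1=(0.880, -2.795), k2=(0.866, -2.795), k3=(0.866, -2.794), k4=(0.852, -2.793); state += dt/6·(k1+2k2+2k3+k4)
t=0.010: state=(1.409, 0.852)
t=0.020: state=(1.417, 0.824)
t=0.030: state=(1.425, 0.796)
continuing one RK4 step at a time; state shown every 50 steps (Δt=0.5):
t=0.500: state=(1.544, -0.155)
t=1.000: state=(1.357, -0.546)
t=1.500: state=(1.001, -0.908)
t=1.710: state=(0.785, -1.167)
next step: t=1.720: state=(0.773, -1.183) — y has crossed -1.18
linear interpolation between t=1.710 (-1.16743) and t=1.720 (-1.18284) → t≈1.718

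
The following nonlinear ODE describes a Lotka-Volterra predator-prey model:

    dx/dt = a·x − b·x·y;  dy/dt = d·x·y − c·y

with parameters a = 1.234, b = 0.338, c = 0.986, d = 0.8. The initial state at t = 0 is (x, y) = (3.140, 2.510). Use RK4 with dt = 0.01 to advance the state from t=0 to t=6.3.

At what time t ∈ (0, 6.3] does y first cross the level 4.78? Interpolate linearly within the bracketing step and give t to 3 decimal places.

t=0.000: state=(3.140, 2.510)
step 1 (dt=0.01): k1=(1.211, 3.830), k2=(1.193, 3.872), k3=(1.193, 3.872), k4=(1.174, 3.914); state += dt/6·(k1+2k2+2k3+k4)
t=0.010: state=(3.152, 2.549)
t=0.020: state=(3.163, 2.588)
t=0.030: state=(3.175, 2.629)
continuing one RK4 step at a time; state shown every 25 steps (Δt=0.25):
t=0.250: state=(3.295, 3.754)
t=0.390: state=(3.207, 4.712)
next step: t=0.400: state=(3.195, 4.787) — y has crossed 4.78
linear interpolation between t=0.390 (4.71237) and t=0.400 (4.78718) → t≈0.399

t = 0.399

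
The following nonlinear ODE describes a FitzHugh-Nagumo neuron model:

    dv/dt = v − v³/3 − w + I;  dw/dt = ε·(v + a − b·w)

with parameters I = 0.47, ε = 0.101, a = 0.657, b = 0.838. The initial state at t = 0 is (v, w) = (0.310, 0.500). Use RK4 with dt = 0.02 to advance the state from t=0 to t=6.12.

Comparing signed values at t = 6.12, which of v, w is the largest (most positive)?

largest component: v

t=0.000: state=(0.310, 0.500)
step 1 (dt=0.02): k1=(0.270, 0.055), k2=(0.272, 0.056), k3=(0.272, 0.056), k4=(0.274, 0.056); state += dt/6·(k1+2k2+2k3+k4)
t=0.020: state=(0.315, 0.501)
t=0.040: state=(0.321, 0.502)
t=0.060: state=(0.327, 0.503)
continuing one RK4 step at a time; state shown every 10 steps (Δt=0.2):
t=0.200: state=(0.368, 0.512)
t=0.400: state=(0.434, 0.524)
t=0.600: state=(0.509, 0.538)
t=0.800: state=(0.593, 0.553)
t=1.000: state=(0.685, 0.570)
t=1.200: state=(0.783, 0.588)
t=1.400: state=(0.886, 0.608)
t=1.600: state=(0.989, 0.630)
t=1.800: state=(1.087, 0.653)
t=2.000: state=(1.177, 0.678)
t=2.200: state=(1.256, 0.704)
t=2.400: state=(1.322, 0.731)
t=2.600: state=(1.373, 0.759)
t=2.800: state=(1.410, 0.788)
t=3.000: state=(1.436, 0.816)
t=3.200: state=(1.452, 0.844)
t=3.400: state=(1.460, 0.873)
t=3.600: state=(1.461, 0.900)
t=3.800: state=(1.457, 0.928)
t=4.000: state=(1.449, 0.954)
t=4.200: state=(1.437, 0.980)
t=4.400: state=(1.424, 1.006)
t=4.600: state=(1.408, 1.030)
t=4.800: state=(1.391, 1.054)
t=5.000: state=(1.372, 1.077)
t=5.200: state=(1.352, 1.100)
t=5.400: state=(1.331, 1.121)
t=5.600: state=(1.310, 1.142)
t=5.800: state=(1.287, 1.162)
t=6.000: state=(1.263, 1.181)
t=6.120: state=(1.249, 1.192)
compare at T: v=1.249, w=1.192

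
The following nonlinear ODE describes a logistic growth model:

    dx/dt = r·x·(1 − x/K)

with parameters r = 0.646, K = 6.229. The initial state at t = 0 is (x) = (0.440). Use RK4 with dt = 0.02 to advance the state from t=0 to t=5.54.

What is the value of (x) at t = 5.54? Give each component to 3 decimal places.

t=0.000: state=(0.440)
step 1 (dt=0.02): k1=(0.264), k2=(0.266), k3=(0.266), k4=(0.267); state += dt/6·(k1+2k2+2k3+k4)
t=0.020: state=(0.445)
t=0.040: state=(0.451)
t=0.060: state=(0.456)
continuing one RK4 step at a time; state shown every 10 steps (Δt=0.2):
t=0.200: state=(0.496)
t=0.400: state=(0.558)
t=0.600: state=(0.627)
t=0.800: state=(0.704)
t=1.000: state=(0.789)
t=1.200: state=(0.882)
t=1.400: state=(0.985)
t=1.600: state=(1.097)
t=1.800: state=(1.218)
t=2.000: state=(1.350)
t=2.200: state=(1.491)
t=2.400: state=(1.643)
t=2.600: state=(1.804)
t=2.800: state=(1.974)
t=3.000: state=(2.152)
t=3.200: state=(2.337)
t=3.400: state=(2.529)
t=3.600: state=(2.725)
t=3.800: state=(2.925)
t=4.000: state=(3.125)
t=4.200: state=(3.326)
t=4.400: state=(3.525)
t=4.600: state=(3.721)
t=4.800: state=(3.912)
t=5.000: state=(4.097)
t=5.200: state=(4.274)
t=5.400: state=(4.443)
t=5.540: state=(4.556)

(x) = (4.556)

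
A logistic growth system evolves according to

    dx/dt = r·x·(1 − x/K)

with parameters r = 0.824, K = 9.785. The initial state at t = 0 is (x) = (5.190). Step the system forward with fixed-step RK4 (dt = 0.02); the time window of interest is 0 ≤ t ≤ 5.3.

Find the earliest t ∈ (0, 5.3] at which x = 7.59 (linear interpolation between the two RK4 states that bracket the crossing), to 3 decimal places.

t = 1.358

t=0.000: state=(5.190)
step 1 (dt=0.02): k1=(2.008), k2=(2.007), k3=(2.007), k4=(2.006); state += dt/6·(k1+2k2+2k3+k4)
t=0.020: state=(5.230)
t=0.040: state=(5.270)
t=0.060: state=(5.310)
continuing one RK4 step at a time; state shown every 10 steps (Δt=0.2):
t=0.200: state=(5.589)
t=0.400: state=(5.978)
t=0.600: state=(6.354)
t=0.800: state=(6.711)
t=1.000: state=(7.048)
t=1.200: state=(7.361)
t=1.340: state=(7.565)
next step: t=1.360: state=(7.593) — x has crossed 7.59
linear interpolation between t=1.340 (7.56483) and t=1.360 (7.59299) → t≈1.358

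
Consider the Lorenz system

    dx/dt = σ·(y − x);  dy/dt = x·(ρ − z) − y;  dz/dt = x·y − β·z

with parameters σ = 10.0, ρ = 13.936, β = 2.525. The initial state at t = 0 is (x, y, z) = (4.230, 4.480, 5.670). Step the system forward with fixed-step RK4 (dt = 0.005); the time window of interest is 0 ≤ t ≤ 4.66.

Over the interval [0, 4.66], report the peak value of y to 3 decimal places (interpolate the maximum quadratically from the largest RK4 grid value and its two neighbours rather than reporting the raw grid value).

max y = 10.352

t=0.000: state=(4.230, 4.480, 5.670)
step 1 (dt=0.005): k1=(2.500, 30.485, 4.634), k2=(3.200, 30.412, 4.955), k3=(3.180, 30.423, 4.960), k4=(3.862, 30.359, 5.288); state += dt/6·(k1+2k2+2k3+k4)
t=0.005: state=(4.246, 4.632, 5.695)
t=0.010: state=(4.268, 4.784, 5.723)
t=0.015: state=(4.297, 4.935, 5.755)
continuing one RK4 step at a time; state shown every 40 steps (Δt=0.2):
t=0.200: state=(7.810, 10.080, 10.781)
t=0.400: state=(7.896, 5.384, 18.297)
t=0.600: state=(3.219, 1.929, 13.509)
t=0.800: state=(2.537, 2.911, 9.081)
t=1.000: state=(4.412, 5.930, 7.854)
t=1.200: state=(7.895, 9.193, 12.896)
t=1.400: state=(6.815, 4.802, 16.837)
t=1.600: state=(3.624, 2.863, 12.759)
t=1.800: state=(3.605, 4.224, 9.530)
t=2.000: state=(5.797, 7.233, 10.066)
t=2.200: state=(7.697, 7.586, 14.975)
t=2.400: state=(5.505, 4.112, 15.032)
t=2.600: state=(3.943, 3.832, 11.662)
t=2.800: state=(4.797, 5.675, 10.199)
t=3.000: state=(6.785, 7.570, 12.565)
t=3.200: state=(6.665, 5.788, 15.169)
t=3.400: state=(4.800, 4.168, 13.312)
t=3.600: state=(4.570, 4.930, 11.173)
t=3.800: state=(5.879, 6.671, 11.581)
t=4.000: state=(6.777, 6.668, 14.090)
t=4.200: state=(5.647, 4.915, 14.120)
t=4.400: state=(4.782, 4.731, 12.224)
t=4.600: state=(5.358, 5.902, 11.550)
t=4.660: state=(5.702, 6.290, 11.807)
largest grid value and its neighbours: y(0.230)=10.34452, y(0.235)=10.35184, y(0.240)=10.34771
parabola through these three points peaks at t≈0.236 with y≈10.35195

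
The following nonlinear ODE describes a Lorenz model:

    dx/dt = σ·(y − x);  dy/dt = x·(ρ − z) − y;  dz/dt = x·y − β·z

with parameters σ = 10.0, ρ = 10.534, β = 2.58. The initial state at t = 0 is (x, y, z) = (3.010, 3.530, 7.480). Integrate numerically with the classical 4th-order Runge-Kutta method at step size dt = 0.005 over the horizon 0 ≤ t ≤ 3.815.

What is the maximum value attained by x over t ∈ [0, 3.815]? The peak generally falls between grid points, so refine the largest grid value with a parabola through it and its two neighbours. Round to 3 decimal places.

max x = 6.323

t=0.000: state=(3.010, 3.530, 7.480)
step 1 (dt=0.005): k1=(5.200, 5.663, -8.673), k2=(5.212, 5.754, -8.528), k3=(5.214, 5.752, -8.529), k4=(5.227, 5.843, -8.384); state += dt/6·(k1+2k2+2k3+k4)
t=0.005: state=(3.036, 3.559, 7.437)
t=0.010: state=(3.062, 3.588, 7.396)
t=0.015: state=(3.089, 3.619, 7.356)
continuing one RK4 step at a time; state shown every 40 steps (Δt=0.2):
t=0.200: state=(4.362, 5.225, 7.011)
t=0.400: state=(6.044, 6.631, 9.328)
t=0.600: state=(5.926, 5.258, 11.464)
t=0.800: state=(4.399, 3.794, 10.301)
t=1.000: state=(3.893, 3.978, 8.517)
t=1.200: state=(4.559, 5.075, 8.056)
t=1.400: state=(5.565, 5.922, 9.333)
t=1.600: state=(5.594, 5.273, 10.630)
t=1.800: state=(4.734, 4.339, 10.132)
t=2.000: state=(4.339, 4.355, 9.016)
t=2.200: state=(4.711, 5.020, 8.678)
t=2.400: state=(5.306, 5.515, 9.401)
t=2.600: state=(5.346, 5.180, 10.157)
t=2.800: state=(4.864, 4.625, 9.929)
t=3.000: state=(4.601, 4.597, 9.262)
t=3.200: state=(4.809, 4.990, 9.038)
t=3.400: state=(5.158, 5.280, 9.450)
t=3.600: state=(5.190, 5.101, 9.889)
t=3.800: state=(4.918, 4.776, 9.781)
t=3.815: state=(4.897, 4.761, 9.754)
largest grid value and its neighbours: x(0.485)=6.32189, x(0.490)=6.32294, x(0.495)=6.32219
parabola through these three points peaks at t≈0.490 with x≈6.32295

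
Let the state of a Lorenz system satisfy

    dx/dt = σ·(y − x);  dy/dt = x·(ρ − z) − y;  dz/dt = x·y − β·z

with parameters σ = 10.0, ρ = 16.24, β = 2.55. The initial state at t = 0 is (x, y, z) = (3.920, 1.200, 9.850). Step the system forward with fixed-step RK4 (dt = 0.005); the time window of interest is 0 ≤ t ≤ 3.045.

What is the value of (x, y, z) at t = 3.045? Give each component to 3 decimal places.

t=0.000: state=(3.920, 1.200, 9.850)
step 1 (dt=0.005): k1=(-27.200, 23.849, -20.413), k2=(-25.924, 23.551, -20.135), k3=(-25.963, 23.570, -20.136), k4=(-24.723, 23.283, -19.866); state += dt/6·(k1+2k2+2k3+k4)
t=0.005: state=(3.790, 1.318, 9.749)
t=0.010: state=(3.673, 1.433, 9.651)
t=0.015: state=(3.566, 1.546, 9.556)
continuing one RK4 step at a time; state shown every 20 steps (Δt=0.1):
t=0.100: state=(2.984, 3.287, 8.271)
t=0.200: state=(4.011, 5.672, 7.770)
t=0.300: state=(6.218, 8.902, 9.346)
t=0.400: state=(8.954, 11.321, 14.330)
t=0.500: state=(9.887, 9.006, 20.166)
t=0.600: state=(7.489, 4.182, 20.705)
t=0.700: state=(4.459, 2.049, 17.542)
t=0.800: state=(2.845, 1.961, 14.182)
t=0.900: state=(2.504, 2.626, 11.505)
t=1.000: state=(2.999, 3.855, 9.686)
t=1.100: state=(4.234, 5.867, 9.049)
t=1.200: state=(6.258, 8.611, 10.407)
t=1.300: state=(8.571, 10.506, 14.583)
t=1.400: state=(9.335, 8.660, 19.323)
t=1.500: state=(7.433, 4.744, 19.966)
t=1.600: state=(4.881, 2.771, 17.384)
t=1.700: state=(3.434, 2.628, 14.394)
t=1.800: state=(3.150, 3.329, 11.985)
t=1.900: state=(3.719, 4.661, 10.478)
t=2.000: state=(5.024, 6.682, 10.307)
t=2.100: state=(6.928, 8.952, 12.191)
t=2.200: state=(8.616, 9.660, 16.111)
t=2.300: state=(8.548, 7.339, 19.189)
t=2.400: state=(6.652, 4.437, 18.774)
t=2.500: state=(4.722, 3.242, 16.372)
t=2.600: state=(3.789, 3.379, 13.870)
t=2.700: state=(3.822, 4.263, 11.998)
t=2.800: state=(4.621, 5.759, 11.149)
t=2.900: state=(6.038, 7.673, 11.826)
t=3.000: state=(7.649, 9.048, 14.357)
t=3.045: state=(8.170, 9.040, 15.866)

(x, y, z) = (8.170, 9.040, 15.866)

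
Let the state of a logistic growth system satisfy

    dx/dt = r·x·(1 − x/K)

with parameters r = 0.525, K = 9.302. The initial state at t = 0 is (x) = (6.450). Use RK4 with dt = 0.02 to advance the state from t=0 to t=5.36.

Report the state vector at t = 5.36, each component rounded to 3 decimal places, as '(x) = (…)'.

(x) = (9.062)

t=0.000: state=(6.450)
step 1 (dt=0.02): k1=(1.038), k2=(1.036), k3=(1.036), k4=(1.034); state += dt/6·(k1+2k2+2k3+k4)
t=0.020: state=(6.471)
t=0.040: state=(6.491)
t=0.060: state=(6.512)
continuing one RK4 step at a time; state shown every 10 steps (Δt=0.2):
t=0.200: state=(6.653)
t=0.400: state=(6.848)
t=0.600: state=(7.033)
t=0.800: state=(7.208)
t=1.000: state=(7.373)
t=1.200: state=(7.529)
t=1.400: state=(7.675)
t=1.600: state=(7.811)
t=1.800: state=(7.938)
t=2.000: state=(8.056)
t=2.200: state=(8.165)
t=2.400: state=(8.265)
t=2.600: state=(8.358)
t=2.800: state=(8.444)
t=3.000: state=(8.522)
t=3.200: state=(8.594)
t=3.400: state=(8.660)
t=3.600: state=(8.720)
t=3.800: state=(8.774)
t=4.000: state=(8.824)
t=4.200: state=(8.870)
t=4.400: state=(8.911)
t=4.600: state=(8.948)
t=4.800: state=(8.982)
t=5.000: state=(9.013)
t=5.200: state=(9.041)
t=5.360: state=(9.062)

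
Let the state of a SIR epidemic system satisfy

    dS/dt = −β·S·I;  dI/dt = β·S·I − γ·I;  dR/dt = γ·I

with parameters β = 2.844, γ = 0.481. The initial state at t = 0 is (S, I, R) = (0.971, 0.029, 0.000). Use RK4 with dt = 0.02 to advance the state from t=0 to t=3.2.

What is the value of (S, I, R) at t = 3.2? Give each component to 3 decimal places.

t=0.000: state=(0.971, 0.029, 0.000)
step 1 (dt=0.02): k1=(-0.080, 0.066, 0.014), k2=(-0.082, 0.068, 0.014), k3=(-0.082, 0.068, 0.014), k4=(-0.084, 0.069, 0.015); state += dt/6·(k1+2k2+2k3+k4)
t=0.020: state=(0.969, 0.030, 0.000)
t=0.040: state=(0.968, 0.032, 0.001)
t=0.060: state=(0.966, 0.033, 0.001)
continuing one RK4 step at a time; state shown every 10 steps (Δt=0.2):
t=0.200: state=(0.951, 0.046, 0.004)
t=0.400: state=(0.921, 0.070, 0.009)
t=0.600: state=(0.876, 0.107, 0.017)
t=0.800: state=(0.813, 0.157, 0.030)
t=1.000: state=(0.731, 0.221, 0.048)
t=1.200: state=(0.631, 0.296, 0.073)
t=1.400: state=(0.521, 0.373, 0.105)
t=1.600: state=(0.413, 0.442, 0.144)
t=1.800: state=(0.316, 0.494, 0.190)
t=2.000: state=(0.237, 0.525, 0.239)
t=2.200: state=(0.175, 0.535, 0.290)
t=2.400: state=(0.129, 0.530, 0.341)
t=2.600: state=(0.096, 0.513, 0.391)
t=2.800: state=(0.072, 0.488, 0.440)
t=3.000: state=(0.055, 0.460, 0.485)
t=3.200: state=(0.043, 0.429, 0.528)

(S, I, R) = (0.043, 0.429, 0.528)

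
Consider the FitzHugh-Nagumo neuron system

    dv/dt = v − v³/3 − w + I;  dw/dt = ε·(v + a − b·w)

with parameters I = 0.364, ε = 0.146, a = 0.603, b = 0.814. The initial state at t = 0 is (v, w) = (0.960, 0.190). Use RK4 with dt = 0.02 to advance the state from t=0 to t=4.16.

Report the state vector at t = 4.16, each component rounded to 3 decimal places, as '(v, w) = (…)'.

t=0.000: state=(0.960, 0.190)
step 1 (dt=0.02): k1=(0.839, 0.206), k2=(0.838, 0.207), k3=(0.838, 0.207), k4=(0.836, 0.208); state += dt/6·(k1+2k2+2k3+k4)
t=0.020: state=(0.977, 0.194)
t=0.040: state=(0.993, 0.198)
t=0.060: state=(1.010, 0.203)
continuing one RK4 step at a time; state shown every 10 steps (Δt=0.2):
t=0.200: state=(1.123, 0.233)
t=0.400: state=(1.269, 0.280)
t=0.600: state=(1.390, 0.329)
t=0.800: state=(1.481, 0.380)
t=1.000: state=(1.544, 0.432)
t=1.200: state=(1.582, 0.485)
t=1.400: state=(1.602, 0.537)
t=1.600: state=(1.607, 0.588)
t=1.800: state=(1.603, 0.638)
t=2.000: state=(1.591, 0.686)
t=2.200: state=(1.574, 0.733)
t=2.400: state=(1.553, 0.778)
t=2.600: state=(1.530, 0.822)
t=2.800: state=(1.505, 0.864)
t=3.000: state=(1.478, 0.904)
t=3.200: state=(1.450, 0.942)
t=3.400: state=(1.420, 0.979)
t=3.600: state=(1.390, 1.014)
t=3.800: state=(1.358, 1.047)
t=4.000: state=(1.326, 1.079)
t=4.160: state=(1.299, 1.103)

(v, w) = (1.299, 1.103)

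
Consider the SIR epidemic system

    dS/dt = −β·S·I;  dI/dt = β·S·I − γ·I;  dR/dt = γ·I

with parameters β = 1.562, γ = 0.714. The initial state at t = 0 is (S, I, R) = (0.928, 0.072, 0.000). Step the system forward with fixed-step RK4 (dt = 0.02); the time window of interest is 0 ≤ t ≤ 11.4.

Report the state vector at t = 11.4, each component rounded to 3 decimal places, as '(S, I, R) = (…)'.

(S, I, R) = (0.146, 0.008, 0.846)

t=0.000: state=(0.928, 0.072, 0.000)
step 1 (dt=0.02): k1=(-0.104, 0.053, 0.051), k2=(-0.105, 0.053, 0.052), k3=(-0.105, 0.053, 0.052), k4=(-0.106, 0.054, 0.052); state += dt/6·(k1+2k2+2k3+k4)
t=0.020: state=(0.926, 0.073, 0.001)
t=0.040: state=(0.924, 0.074, 0.002)
t=0.060: state=(0.922, 0.075, 0.003)
continuing one RK4 step at a time; state shown every 25 steps (Δt=0.5):
t=0.500: state=(0.867, 0.102, 0.031)
t=1.000: state=(0.791, 0.136, 0.073)
t=1.500: state=(0.701, 0.171, 0.128)
t=2.000: state=(0.607, 0.199, 0.194)
t=2.500: state=(0.515, 0.216, 0.269)
t=3.000: state=(0.435, 0.219, 0.347)
t=3.500: state=(0.368, 0.209, 0.423)
t=4.000: state=(0.314, 0.191, 0.495)
t=4.500: state=(0.273, 0.168, 0.559)
t=5.000: state=(0.242, 0.144, 0.615)
t=5.500: state=(0.218, 0.120, 0.662)
t=6.000: state=(0.200, 0.099, 0.701)
t=6.500: state=(0.187, 0.081, 0.733)
t=7.000: state=(0.177, 0.065, 0.758)
t=7.500: state=(0.169, 0.052, 0.779)
t=8.000: state=(0.163, 0.041, 0.796)
t=8.500: state=(0.158, 0.033, 0.809)
t=9.000: state=(0.154, 0.026, 0.820)
t=9.500: state=(0.152, 0.020, 0.828)
t=10.000: state=(0.150, 0.016, 0.834)
t=10.500: state=(0.148, 0.013, 0.839)
t=11.000: state=(0.147, 0.010, 0.843)
t=11.400: state=(0.146, 0.008, 0.846)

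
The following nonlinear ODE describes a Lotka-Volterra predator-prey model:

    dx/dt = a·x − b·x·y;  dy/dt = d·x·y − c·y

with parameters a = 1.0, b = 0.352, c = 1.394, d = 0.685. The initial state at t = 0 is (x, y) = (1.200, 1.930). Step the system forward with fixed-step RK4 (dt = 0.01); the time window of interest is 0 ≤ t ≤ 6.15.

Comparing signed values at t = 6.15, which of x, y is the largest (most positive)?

t=0.000: state=(1.200, 1.930)
step 1 (dt=0.01): k1=(0.385, -1.104), k2=(0.388, -1.098), k3=(0.388, -1.098), k4=(0.391, -1.093); state += dt/6·(k1+2k2+2k3+k4)
t=0.010: state=(1.204, 1.919)
t=0.020: state=(1.208, 1.908)
t=0.030: state=(1.212, 1.897)
continuing one RK4 step at a time; state shown every 20 steps (Δt=0.2):
t=0.200: state=(1.289, 1.731)
t=0.400: state=(1.402, 1.575)
t=0.600: state=(1.539, 1.457)
t=0.800: state=(1.702, 1.376)
t=1.000: state=(1.890, 1.331)
t=1.200: state=(2.103, 1.324)
t=1.400: state=(2.337, 1.358)
t=1.600: state=(2.588, 1.439)
t=1.800: state=(2.843, 1.580)
t=2.000: state=(3.085, 1.795)
t=2.200: state=(3.287, 2.103)
t=2.400: state=(3.414, 2.521)
t=2.600: state=(3.429, 3.053)
t=2.800: state=(3.307, 3.671)
t=3.000: state=(3.050, 4.300)
t=3.200: state=(2.699, 4.827)
t=3.400: state=(2.317, 5.150)
t=3.600: state=(1.962, 5.222)
t=3.800: state=(1.666, 5.062)
t=4.000: state=(1.440, 4.735)
t=4.200: state=(1.279, 4.314)
t=4.400: state=(1.172, 3.859)
t=4.600: state=(1.108, 3.412)
t=4.800: state=(1.080, 2.998)
t=5.000: state=(1.083, 2.630)
t=5.200: state=(1.112, 2.312)
t=5.400: state=(1.165, 2.044)
t=5.600: state=(1.242, 1.824)
t=5.800: state=(1.343, 1.647)
t=6.000: state=(1.468, 1.510)
t=6.150: state=(1.578, 1.433)
compare at T: x=1.578, y=1.433

largest component: x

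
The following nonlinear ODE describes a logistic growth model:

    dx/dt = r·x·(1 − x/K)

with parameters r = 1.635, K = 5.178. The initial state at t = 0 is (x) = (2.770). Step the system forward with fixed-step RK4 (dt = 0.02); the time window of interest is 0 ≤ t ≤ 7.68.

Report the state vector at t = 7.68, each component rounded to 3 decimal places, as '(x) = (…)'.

t=0.000: state=(2.770)
step 1 (dt=0.02): k1=(2.106), k2=(2.104), k3=(2.104), k4=(2.101); state += dt/6·(k1+2k2+2k3+k4)
t=0.020: state=(2.812)
t=0.040: state=(2.854)
t=0.060: state=(2.896)
continuing one RK4 step at a time; state shown every 25 steps (Δt=0.5):
t=0.500: state=(3.742)
t=1.000: state=(4.428)
t=1.500: state=(4.818)
t=2.000: state=(5.012)
t=2.500: state=(5.104)
t=3.000: state=(5.145)
t=3.500: state=(5.163)
t=4.000: state=(5.172)
t=4.500: state=(5.175)
t=5.000: state=(5.177)
t=5.500: state=(5.177)
t=6.000: state=(5.178)
t=6.500: state=(5.178)
t=7.000: state=(5.178)
t=7.500: state=(5.178)
t=7.680: state=(5.178)

(x) = (5.178)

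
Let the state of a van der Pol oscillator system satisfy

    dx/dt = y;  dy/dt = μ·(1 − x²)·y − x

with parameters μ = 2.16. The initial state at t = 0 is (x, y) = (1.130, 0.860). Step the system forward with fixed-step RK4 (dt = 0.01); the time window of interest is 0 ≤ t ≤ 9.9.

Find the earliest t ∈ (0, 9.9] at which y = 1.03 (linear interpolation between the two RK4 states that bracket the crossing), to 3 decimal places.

t = 5.398

t=0.000: state=(1.130, 0.860)
step 1 (dt=0.01): k1=(0.860, -1.644), k2=(0.852, -1.662), k3=(0.852, -1.661), k4=(0.843, -1.678); state += dt/6·(k1+2k2+2k3+k4)
t=0.010: state=(1.139, 0.843)
t=0.020: state=(1.147, 0.826)
t=0.030: state=(1.155, 0.809)
continuing one RK4 step at a time; state shown every 50 steps (Δt=0.5):
t=0.500: state=(1.334, -0.005)
t=1.000: state=(1.202, -0.475)
t=1.500: state=(0.860, -0.946)
t=2.000: state=(0.106, -2.388)
t=2.500: state=(-1.581, -2.836)
t=3.000: state=(-2.001, 0.138)
t=3.500: state=(-1.869, 0.323)
t=4.000: state=(-1.692, 0.385)
t=4.500: state=(-1.478, 0.479)
t=5.000: state=(-1.198, 0.669)
t=5.390: state=(-0.878, 1.019)
next step: t=5.400: state=(-0.868, 1.033) — y has crossed 1.03
linear interpolation between t=5.390 (1.01915) and t=5.400 (1.03315) → t≈5.398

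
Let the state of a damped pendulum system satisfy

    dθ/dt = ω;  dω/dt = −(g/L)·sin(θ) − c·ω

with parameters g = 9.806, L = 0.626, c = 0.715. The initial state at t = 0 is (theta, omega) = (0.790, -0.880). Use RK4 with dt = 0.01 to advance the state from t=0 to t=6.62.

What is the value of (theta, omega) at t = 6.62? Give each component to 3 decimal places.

(theta, omega) = (0.044, -0.252)

t=0.000: state=(0.790, -0.880)
step 1 (dt=0.01): k1=(-0.880, -10.498), k2=(-0.932, -10.412), k3=(-0.932, -10.409), k4=(-0.984, -10.320); state += dt/6·(k1+2k2+2k3+k4)
t=0.010: state=(0.781, -0.984)
t=0.020: state=(0.770, -1.086)
t=0.030: state=(0.759, -1.187)
continuing one RK4 step at a time; state shown every 25 steps (Δt=0.25):
t=0.250: state=(0.305, -2.676)
t=0.500: state=(-0.342, -2.094)
t=0.750: state=(-0.610, 0.041)
t=1.000: state=(-0.355, 1.797)
t=1.250: state=(0.143, 1.856)
t=1.500: state=(0.443, 0.401)
t=1.750: state=(0.338, -1.130)
t=2.000: state=(-0.023, -1.512)
t=2.250: state=(-0.306, -0.595)
t=2.500: state=(-0.293, 0.651)
t=2.750: state=(-0.044, 1.169)
t=3.000: state=(0.201, 0.643)
t=3.250: state=(0.241, -0.321)
t=3.500: state=(0.077, -0.867)
t=3.750: state=(-0.124, -0.611)
t=4.000: state=(-0.189, 0.105)
t=4.250: state=(-0.089, 0.618)
t=4.500: state=(0.068, 0.539)
t=4.750: state=(0.144, 0.029)
t=5.000: state=(0.088, -0.421)
t=5.250: state=(-0.031, -0.451)
t=5.500: state=(-0.105, -0.104)
t=5.750: state=(-0.080, 0.272)
t=6.000: state=(0.006, 0.362)
t=6.250: state=(0.074, 0.138)
t=6.500: state=(0.069, -0.163)
t=6.620: state=(0.044, -0.252)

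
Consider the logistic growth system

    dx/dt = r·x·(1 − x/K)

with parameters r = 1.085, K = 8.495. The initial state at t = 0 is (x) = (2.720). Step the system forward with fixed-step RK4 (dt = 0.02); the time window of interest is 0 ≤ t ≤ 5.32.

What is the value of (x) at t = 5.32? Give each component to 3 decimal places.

t=0.000: state=(2.720)
step 1 (dt=0.02): k1=(2.006), k2=(2.014), k3=(2.014), k4=(2.022); state += dt/6·(k1+2k2+2k3+k4)
t=0.020: state=(2.760)
t=0.040: state=(2.801)
t=0.060: state=(2.842)
continuing one RK4 step at a time; state shown every 10 steps (Δt=0.2):
t=0.200: state=(3.136)
t=0.400: state=(3.576)
t=0.600: state=(4.031)
t=0.800: state=(4.492)
t=1.000: state=(4.946)
t=1.200: state=(5.385)
t=1.400: state=(5.799)
t=1.600: state=(6.182)
t=1.800: state=(6.529)
t=2.000: state=(6.837)
t=2.200: state=(7.108)
t=2.400: state=(7.342)
t=2.600: state=(7.542)
t=2.800: state=(7.710)
t=3.000: state=(7.852)
t=3.200: state=(7.970)
t=3.400: state=(8.067)
t=3.600: state=(8.147)
t=3.800: state=(8.213)
t=4.000: state=(8.266)
t=4.200: state=(8.310)
t=4.400: state=(8.345)
t=4.600: state=(8.374)
t=4.800: state=(8.397)
t=5.000: state=(8.416)
t=5.200: state=(8.432)
t=5.320: state=(8.439)

(x) = (8.439)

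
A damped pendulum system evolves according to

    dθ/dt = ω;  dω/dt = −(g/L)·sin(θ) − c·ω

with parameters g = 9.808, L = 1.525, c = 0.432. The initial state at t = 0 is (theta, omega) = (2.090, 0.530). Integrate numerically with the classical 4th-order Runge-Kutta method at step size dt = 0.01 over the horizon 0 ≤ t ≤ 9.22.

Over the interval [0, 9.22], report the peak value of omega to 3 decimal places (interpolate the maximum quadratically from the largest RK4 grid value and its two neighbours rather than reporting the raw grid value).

max omega = 2.865

t=0.000: state=(2.090, 0.530)
step 1 (dt=0.01): k1=(0.530, -5.813), k2=(0.501, -5.792), k3=(0.501, -5.792), k4=(0.472, -5.772); state += dt/6·(k1+2k2+2k3+k4)
t=0.010: state=(2.095, 0.472)
t=0.020: state=(2.099, 0.415)
t=0.030: state=(2.103, 0.357)
continuing one RK4 step at a time; state shown every 50 steps (Δt=0.5):
t=0.500: state=(1.670, -2.197)
t=1.000: state=(0.032, -3.769)
t=1.500: state=(-1.307, -1.156)
t=2.000: state=(-1.095, 1.862)
t=2.500: state=(0.203, 2.687)
t=3.000: state=(1.012, 0.299)
t=3.500: state=(0.540, -1.931)
t=4.000: state=(-0.465, -1.563)
t=4.500: state=(-0.720, 0.571)
t=5.000: state=(-0.075, 1.649)
t=5.500: state=(0.535, 0.514)
t=6.000: state=(0.376, -1.015)
t=6.500: state=(-0.212, -1.019)
t=7.000: state=(-0.423, 0.237)
t=7.500: state=(-0.070, 0.961)
t=8.000: state=(0.302, 0.347)
t=8.500: state=(0.225, -0.578)
t=9.000: state=(-0.118, -0.604)
t=9.220: state=(-0.221, -0.314)
largest grid value and its neighbours: omega(2.350)=2.86416, omega(2.360)=2.86482, omega(2.370)=2.86367
parabola through these three points peaks at t≈2.359 with omega≈2.86483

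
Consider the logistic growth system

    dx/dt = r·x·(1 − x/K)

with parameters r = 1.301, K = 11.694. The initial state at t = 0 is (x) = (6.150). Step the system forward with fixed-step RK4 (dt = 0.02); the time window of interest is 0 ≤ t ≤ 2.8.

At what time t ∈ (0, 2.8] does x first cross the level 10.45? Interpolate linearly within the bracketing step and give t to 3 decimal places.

t = 1.556

t=0.000: state=(6.150)
step 1 (dt=0.02): k1=(3.793), k2=(3.791), k3=(3.791), k4=(3.788); state += dt/6·(k1+2k2+2k3+k4)
t=0.020: state=(6.226)
t=0.040: state=(6.301)
t=0.060: state=(6.377)
continuing one RK4 step at a time; state shown every 5 steps (Δt=0.1):
t=0.100: state=(6.528)
t=0.200: state=(6.899)
t=0.300: state=(7.263)
t=0.400: state=(7.615)
t=0.500: state=(7.953)
t=0.600: state=(8.276)
t=0.700: state=(8.582)
t=0.800: state=(8.870)
t=0.900: state=(9.139)
t=1.000: state=(9.390)
t=1.100: state=(9.621)
t=1.200: state=(9.833)
t=1.300: state=(10.028)
t=1.400: state=(10.205)
t=1.500: state=(10.366)
t=1.540: state=(10.426)
next step: t=1.560: state=(10.456) — x has crossed 10.45
linear interpolation between t=1.540 (10.42647) and t=1.560 (10.45558) → t≈1.556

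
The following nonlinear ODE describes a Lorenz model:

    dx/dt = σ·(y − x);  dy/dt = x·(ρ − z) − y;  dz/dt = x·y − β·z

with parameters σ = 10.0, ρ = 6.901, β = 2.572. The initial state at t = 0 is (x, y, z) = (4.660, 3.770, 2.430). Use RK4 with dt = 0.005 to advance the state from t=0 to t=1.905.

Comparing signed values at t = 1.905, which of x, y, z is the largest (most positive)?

t=0.000: state=(4.660, 3.770, 2.430)
step 1 (dt=0.005): k1=(-8.900, 17.065, 11.318), k2=(-8.251, 16.791, 11.359), k3=(-8.274, 16.799, 11.362), k4=(-7.646, 16.534, 11.404); state += dt/6·(k1+2k2+2k3+k4)
t=0.005: state=(4.619, 3.854, 2.487)
t=0.010: state=(4.583, 3.935, 2.544)
t=0.015: state=(4.554, 4.014, 2.602)
continuing one RK4 step at a time; state shown every 20 steps (Δt=0.1):
t=0.100: state=(4.613, 5.074, 3.678)
t=0.200: state=(5.181, 5.731, 5.213)
t=0.300: state=(5.534, 5.632, 6.768)
t=0.400: state=(5.337, 4.864, 7.780)
t=0.500: state=(4.681, 3.907, 7.950)
t=0.600: state=(3.910, 3.188, 7.471)
t=0.700: state=(3.300, 2.815, 6.713)
t=0.800: state=(2.946, 2.718, 5.940)
t=0.900: state=(2.829, 2.815, 5.289)
t=1.000: state=(2.902, 3.054, 4.827)
t=1.100: state=(3.119, 3.396, 4.587)
t=1.200: state=(3.442, 3.801, 4.590)
t=1.300: state=(3.818, 4.200, 4.837)
t=1.400: state=(4.179, 4.504, 5.286)
t=1.500: state=(4.440, 4.624, 5.837)
t=1.600: state=(4.531, 4.526, 6.336)
t=1.700: state=(4.437, 4.262, 6.643)
t=1.800: state=(4.209, 3.943, 6.699)
t=1.900: state=(3.936, 3.671, 6.541)
t=1.905: state=(3.923, 3.660, 6.529)
compare at T: x=3.923, y=3.660, z=6.529

largest component: z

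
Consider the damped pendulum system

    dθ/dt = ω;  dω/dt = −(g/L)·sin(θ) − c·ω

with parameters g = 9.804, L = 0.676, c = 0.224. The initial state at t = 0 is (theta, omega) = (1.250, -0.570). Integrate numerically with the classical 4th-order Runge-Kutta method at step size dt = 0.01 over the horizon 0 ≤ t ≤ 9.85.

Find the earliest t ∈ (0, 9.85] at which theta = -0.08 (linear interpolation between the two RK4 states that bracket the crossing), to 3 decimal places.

t = 0.444

t=0.000: state=(1.250, -0.570)
step 1 (dt=0.01): k1=(-0.570, -13.635), k2=(-0.638, -13.607), k3=(-0.638, -13.606), k4=(-0.706, -13.575); state += dt/6·(k1+2k2+2k3+k4)
t=0.010: state=(1.244, -0.706)
t=0.020: state=(1.236, -0.841)
t=0.030: state=(1.227, -0.976)
t=0.440: state=(-0.062, -4.256)
next step: t=0.450: state=(-0.104, -4.234) — theta has crossed -0.08
linear interpolation between t=0.440 (-0.06203) and t=0.450 (-0.10449) → t≈0.444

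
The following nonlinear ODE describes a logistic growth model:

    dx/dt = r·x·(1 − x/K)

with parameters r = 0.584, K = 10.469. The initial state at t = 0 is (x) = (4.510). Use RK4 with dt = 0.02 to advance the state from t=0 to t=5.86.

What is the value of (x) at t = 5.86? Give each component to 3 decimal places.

t=0.000: state=(4.510)
step 1 (dt=0.02): k1=(1.499), k2=(1.500), k3=(1.500), k4=(1.502); state += dt/6·(k1+2k2+2k3+k4)
t=0.020: state=(4.540)
t=0.040: state=(4.570)
t=0.060: state=(4.600)
continuing one RK4 step at a time; state shown every 10 steps (Δt=0.2):
t=0.200: state=(4.812)
t=0.400: state=(5.117)
t=0.600: state=(5.422)
t=0.800: state=(5.727)
t=1.000: state=(6.028)
t=1.200: state=(6.323)
t=1.400: state=(6.612)
t=1.600: state=(6.892)
t=1.800: state=(7.162)
t=2.000: state=(7.420)
t=2.200: state=(7.666)
t=2.400: state=(7.899)
t=2.600: state=(8.119)
t=2.800: state=(8.325)
t=3.000: state=(8.517)
t=3.200: state=(8.696)
t=3.400: state=(8.861)
t=3.600: state=(9.014)
t=3.800: state=(9.154)
t=4.000: state=(9.283)
t=4.200: state=(9.400)
t=4.400: state=(9.507)
t=4.600: state=(9.604)
t=4.800: state=(9.693)
t=5.000: state=(9.773)
t=5.200: state=(9.845)
t=5.400: state=(9.910)
t=5.600: state=(9.969)
t=5.800: state=(10.021)
t=5.860: state=(10.036)

(x) = (10.036)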